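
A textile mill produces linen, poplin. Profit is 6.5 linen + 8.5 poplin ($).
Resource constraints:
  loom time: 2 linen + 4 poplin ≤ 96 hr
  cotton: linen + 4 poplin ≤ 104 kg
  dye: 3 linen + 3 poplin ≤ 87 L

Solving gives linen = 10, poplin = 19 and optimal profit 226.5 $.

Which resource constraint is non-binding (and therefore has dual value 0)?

loom time: 96/96 (binding)
cotton: 86/104 (slack 18)
dye: 87/87 (binding)
By complementary slackness, a constraint with positive slack has shadow price 0 → cotton.

cotton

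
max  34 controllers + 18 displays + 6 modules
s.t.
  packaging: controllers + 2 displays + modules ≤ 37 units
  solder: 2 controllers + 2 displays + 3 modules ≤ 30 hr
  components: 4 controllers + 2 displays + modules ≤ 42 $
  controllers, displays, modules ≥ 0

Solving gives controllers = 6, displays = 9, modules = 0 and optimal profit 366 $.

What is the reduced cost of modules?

-5

Check each constraint at x*: packaging 24/37 (slack 13); solder 30/30 (tight); components 42/42 (tight).
By complementary slackness, y = 0 for the non-binding constraint.
From A_Bᵀ y = c: 2·y_solder + 4·y_components = 34; 2·y_solder + 2·y_components = 18.
→ y_solder = 1 and y_components = 8.
Reduced cost of modules: c₃ − yᵀa₃ = 6 − (1·3 + 8·1) = 6 − 11 = -5.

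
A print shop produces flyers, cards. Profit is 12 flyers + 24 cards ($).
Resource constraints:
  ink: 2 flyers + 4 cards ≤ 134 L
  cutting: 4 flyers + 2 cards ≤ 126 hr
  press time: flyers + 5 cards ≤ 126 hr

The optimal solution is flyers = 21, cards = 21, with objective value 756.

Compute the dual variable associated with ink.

Binding: cutting and press time. Non-binding: ink (8 unused).
Slack constraints have shadow price 0 (complementary slackness).
Dual feasibility on the basic columns requires 4·y_cutting + 1·y_press time = 12, 2·y_cutting + 5·y_press time = 24.
→ y_cutting = 2 and y_press time = 4.
Shadow price of ink = 0.

0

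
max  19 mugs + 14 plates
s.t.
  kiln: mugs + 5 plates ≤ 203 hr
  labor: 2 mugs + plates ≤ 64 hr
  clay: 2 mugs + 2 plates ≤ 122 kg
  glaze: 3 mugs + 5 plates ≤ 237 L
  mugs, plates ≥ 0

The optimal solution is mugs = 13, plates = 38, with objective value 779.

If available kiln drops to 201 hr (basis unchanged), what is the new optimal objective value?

At the optimum: kiln uses 203 of 203 (binding); labor uses 64 of 64 (binding); clay uses 102 of 122 (slack = 20); glaze uses 229 of 237 (slack = 8).
By complementary slackness, y = 0 for the non-binding constraints.
Dual feasibility on the basic columns requires 1·y_kiln + 2·y_labor = 19, 5·y_kiln + 1·y_labor = 14.
→ y_kiln = 1 and y_labor = 9.
Δz = y_kiln·Δb = 1 × (-2) = -2, so new z* = 779 − 2 = 777.

777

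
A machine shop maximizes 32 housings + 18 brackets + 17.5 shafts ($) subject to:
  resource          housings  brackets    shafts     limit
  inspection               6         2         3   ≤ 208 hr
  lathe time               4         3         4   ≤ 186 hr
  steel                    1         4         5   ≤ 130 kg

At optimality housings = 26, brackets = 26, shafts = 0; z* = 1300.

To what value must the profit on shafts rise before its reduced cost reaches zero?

25

Check each constraint at x*: inspection 208/208 (tight); lathe time 182/186 (slack 4); steel 130/130 (tight).
Slack constraints have shadow price 0 (complementary slackness).
Dual feasibility on the basic columns requires 6·y_inspection + 1·y_steel = 32, 2·y_inspection + 4·y_steel = 18.
→ y_inspection = 5 and y_steel = 2.
shafts enters the basis when its profit ≥ yᵀa₃ = 5·3 + 2·5 = 25.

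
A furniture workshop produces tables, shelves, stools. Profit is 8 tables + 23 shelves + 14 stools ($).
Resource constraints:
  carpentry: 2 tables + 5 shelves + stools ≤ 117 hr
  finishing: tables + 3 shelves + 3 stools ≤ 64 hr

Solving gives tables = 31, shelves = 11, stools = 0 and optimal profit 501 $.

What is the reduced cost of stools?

-5

At the optimum: carpentry uses 117 of 117 (binding); finishing uses 64 of 64 (binding).
The binding rows give the dual system: 2·y_carpentry + 1·y_finishing = 8 and 5·y_carpentry + 3·y_finishing = 23.
→ y_carpentry = 1 and y_finishing = 6.
Reduced cost of stools: c₃ − yᵀa₃ = 14 − (1·1 + 6·3) = 14 − 19 = -5.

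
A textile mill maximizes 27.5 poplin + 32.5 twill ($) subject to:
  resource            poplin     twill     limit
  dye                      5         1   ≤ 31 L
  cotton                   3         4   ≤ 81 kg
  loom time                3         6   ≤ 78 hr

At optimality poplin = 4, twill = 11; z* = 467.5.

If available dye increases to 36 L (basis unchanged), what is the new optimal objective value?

480

At the optimum: dye uses 31 of 31 (binding); cotton uses 56 of 81 (slack = 25); loom time uses 78 of 78 (binding).
Since cotton is not tight, its dual is 0.
Dual feasibility on the basic columns requires 5·y_dye + 3·y_loom time = 27.5, 1·y_dye + 6·y_loom time = 32.5.
This yields shadow prices y_dye = 2.5, y_loom time = 5.
Δz = y_dye·Δb = 2.5 × (5) = 12.5, so new z* = 467.5 + 12.5 = 480.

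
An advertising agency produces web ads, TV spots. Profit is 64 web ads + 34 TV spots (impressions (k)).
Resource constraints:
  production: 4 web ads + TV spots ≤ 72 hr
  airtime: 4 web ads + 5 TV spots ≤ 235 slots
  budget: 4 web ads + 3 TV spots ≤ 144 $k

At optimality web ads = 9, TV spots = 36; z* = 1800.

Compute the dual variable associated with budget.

Check each constraint at x*: production 72/72 (tight); airtime 216/235 (slack 19); budget 144/144 (tight).
By complementary slackness, y = 0 for the non-binding constraint.
From A_Bᵀ y = c: 4·y_production + 4·y_budget = 64; 1·y_production + 3·y_budget = 34.
This yields shadow prices y_production = 7, y_budget = 9.
Shadow price of budget = 9.

9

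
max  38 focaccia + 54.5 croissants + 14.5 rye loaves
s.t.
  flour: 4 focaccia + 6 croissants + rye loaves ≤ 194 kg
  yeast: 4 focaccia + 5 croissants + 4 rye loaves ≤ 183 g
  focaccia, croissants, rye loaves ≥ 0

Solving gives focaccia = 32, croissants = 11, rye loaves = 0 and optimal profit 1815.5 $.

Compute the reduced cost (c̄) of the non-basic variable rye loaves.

At the optimum: flour uses 194 of 194 (binding); yeast uses 183 of 183 (binding).
From A_Bᵀ y = c: 4·y_flour + 4·y_yeast = 38; 6·y_flour + 5·y_yeast = 54.5.
Solving: y_flour = 7, y_yeast = 2.5.
Reduced cost of rye loaves: c₃ − yᵀa₃ = 14.5 − (7·1 + 2.5·4) = 14.5 − 17 = -2.5.

-2.5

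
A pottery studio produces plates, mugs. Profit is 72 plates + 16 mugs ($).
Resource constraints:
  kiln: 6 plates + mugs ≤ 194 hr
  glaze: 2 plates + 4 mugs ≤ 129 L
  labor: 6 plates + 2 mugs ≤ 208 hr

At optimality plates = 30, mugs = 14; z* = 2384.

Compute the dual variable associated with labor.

Check each constraint at x*: kiln 194/194 (tight); glaze 116/129 (slack 13); labor 208/208 (tight).
Since glaze is not tight, its dual is 0.
From A_Bᵀ y = c: 6·y_kiln + 6·y_labor = 72; 1·y_kiln + 2·y_labor = 16.
Solving: y_kiln = 8, y_labor = 4.
Shadow price of labor = 4.

4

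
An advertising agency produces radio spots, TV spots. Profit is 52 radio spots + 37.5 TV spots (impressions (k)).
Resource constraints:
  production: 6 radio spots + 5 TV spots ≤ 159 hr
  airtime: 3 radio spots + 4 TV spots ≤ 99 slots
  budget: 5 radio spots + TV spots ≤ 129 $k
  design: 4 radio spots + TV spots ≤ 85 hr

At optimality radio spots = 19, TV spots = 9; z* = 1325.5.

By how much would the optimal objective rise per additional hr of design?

2.5

Check each constraint at x*: production 159/159 (tight); airtime 93/99 (slack 6); budget 104/129 (slack 25); design 85/85 (tight).
Slack constraints have shadow price 0 (complementary slackness).
From A_Bᵀ y = c: 6·y_production + 4·y_design = 52; 5·y_production + 1·y_design = 37.5.
→ y_production = 7 and y_design = 2.5.
Shadow price of design = 2.5.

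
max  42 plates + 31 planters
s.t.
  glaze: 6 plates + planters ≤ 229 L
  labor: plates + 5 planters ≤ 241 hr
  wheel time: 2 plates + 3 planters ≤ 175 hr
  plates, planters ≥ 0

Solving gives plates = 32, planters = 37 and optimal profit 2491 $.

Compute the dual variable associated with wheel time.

Binding: glaze and wheel time. Non-binding: labor (24 unused).
Since labor is not tight, its dual is 0.
From A_Bᵀ y = c: 6·y_glaze + 2·y_wheel time = 42; 1·y_glaze + 3·y_wheel time = 31.
Solving: y_glaze = 4, y_wheel time = 9.
Shadow price of wheel time = 9.

9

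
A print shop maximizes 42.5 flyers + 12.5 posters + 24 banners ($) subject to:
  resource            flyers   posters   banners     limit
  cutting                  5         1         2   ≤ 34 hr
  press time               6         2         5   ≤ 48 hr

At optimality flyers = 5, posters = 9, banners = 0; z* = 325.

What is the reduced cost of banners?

Check each constraint at x*: cutting 34/34 (tight); press time 48/48 (tight).
Dual feasibility on the basic columns requires 5·y_cutting + 6·y_press time = 42.5, 1·y_cutting + 2·y_press time = 12.5.
Solving: y_cutting = 2.5, y_press time = 5.
Reduced cost of banners: c₃ − yᵀa₃ = 24 − (2.5·2 + 5·5) = 24 − 30 = -6.

-6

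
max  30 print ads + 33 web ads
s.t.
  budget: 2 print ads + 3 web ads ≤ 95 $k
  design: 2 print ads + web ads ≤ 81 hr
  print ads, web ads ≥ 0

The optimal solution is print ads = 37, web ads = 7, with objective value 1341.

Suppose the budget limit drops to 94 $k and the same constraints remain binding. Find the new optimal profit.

Check each constraint at x*: budget 95/95 (tight); design 81/81 (tight).
The binding rows give the dual system: 2·y_budget + 2·y_design = 30 and 3·y_budget + 1·y_design = 33.
Solving: y_budget = 9, y_design = 6.
Δz = y_budget·Δb = 9 × (-1) = -9, so new z* = 1341 − 9 = 1332.

1332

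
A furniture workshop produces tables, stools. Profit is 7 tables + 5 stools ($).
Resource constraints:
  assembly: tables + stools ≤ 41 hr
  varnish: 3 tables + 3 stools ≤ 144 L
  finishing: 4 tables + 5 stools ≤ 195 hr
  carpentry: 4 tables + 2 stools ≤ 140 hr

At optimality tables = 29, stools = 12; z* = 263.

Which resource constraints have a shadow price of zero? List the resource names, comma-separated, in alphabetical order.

assembly: 41/41 (binding)
varnish: 123/144 (slack 21)
finishing: 176/195 (slack 19)
carpentry: 140/140 (binding)
By complementary slackness, a constraint with positive slack has shadow price 0 → finishing, varnish.

finishing, varnish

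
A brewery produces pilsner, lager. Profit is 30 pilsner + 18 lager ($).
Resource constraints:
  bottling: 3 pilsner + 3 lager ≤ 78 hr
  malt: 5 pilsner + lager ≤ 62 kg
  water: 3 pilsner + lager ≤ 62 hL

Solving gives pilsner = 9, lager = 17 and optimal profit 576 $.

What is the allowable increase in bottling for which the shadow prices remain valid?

108

Binding constraints: bottling, malt. The basis is B = [[3,3],[5,1]] with det -12.
Per unit increase in bottling, x* moves by d = (-0.0833, 0.4167).
The basis stays optimal until pilsner reaches 0; allowable increase = 108 hr.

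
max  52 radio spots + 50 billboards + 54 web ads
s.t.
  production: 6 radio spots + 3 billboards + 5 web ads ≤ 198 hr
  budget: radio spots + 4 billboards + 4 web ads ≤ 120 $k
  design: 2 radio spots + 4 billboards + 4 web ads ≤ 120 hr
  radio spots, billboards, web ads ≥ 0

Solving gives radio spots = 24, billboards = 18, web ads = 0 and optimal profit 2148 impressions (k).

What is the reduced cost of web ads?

-8

At the optimum: production uses 198 of 198 (binding); budget uses 96 of 120 (slack = 24); design uses 120 of 120 (binding).
By complementary slackness, y = 0 for the non-binding constraint.
The binding rows give the dual system: 6·y_production + 2·y_design = 52 and 3·y_production + 4·y_design = 50.
→ y_production = 6 and y_design = 8.
Reduced cost of web ads: c₃ − yᵀa₃ = 54 − (6·5 + 8·4) = 54 − 62 = -8.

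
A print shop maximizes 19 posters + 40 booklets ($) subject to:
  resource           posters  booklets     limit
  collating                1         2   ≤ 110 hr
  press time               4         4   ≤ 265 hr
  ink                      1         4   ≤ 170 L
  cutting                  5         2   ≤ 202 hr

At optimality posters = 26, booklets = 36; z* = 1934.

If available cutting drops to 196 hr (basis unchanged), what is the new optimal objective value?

1922

Binding: ink and cutting. Non-binding: collating (12 unused), press time (17 unused).
Since collating, press time are not tight, their duals are 0.
Dual feasibility on the basic columns requires 1·y_ink + 5·y_cutting = 19, 4·y_ink + 2·y_cutting = 40.
Solving: y_ink = 9, y_cutting = 2.
Δz = y_cutting·Δb = 2 × (-6) = -12, so new z* = 1934 − 12 = 1922.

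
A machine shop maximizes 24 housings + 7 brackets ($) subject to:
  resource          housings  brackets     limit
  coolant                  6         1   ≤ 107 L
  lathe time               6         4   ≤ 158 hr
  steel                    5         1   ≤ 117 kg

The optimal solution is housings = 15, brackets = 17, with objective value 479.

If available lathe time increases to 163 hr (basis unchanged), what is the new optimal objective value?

Binding: coolant and lathe time. Non-binding: steel (25 unused).
Slack constraints have shadow price 0 (complementary slackness).
The binding rows give the dual system: 6·y_coolant + 6·y_lathe time = 24 and 1·y_coolant + 4·y_lathe time = 7.
This yields shadow prices y_coolant = 3, y_lathe time = 1.
Δz = y_lathe time·Δb = 1 × (5) = 5, so new z* = 479 + 5 = 484.

484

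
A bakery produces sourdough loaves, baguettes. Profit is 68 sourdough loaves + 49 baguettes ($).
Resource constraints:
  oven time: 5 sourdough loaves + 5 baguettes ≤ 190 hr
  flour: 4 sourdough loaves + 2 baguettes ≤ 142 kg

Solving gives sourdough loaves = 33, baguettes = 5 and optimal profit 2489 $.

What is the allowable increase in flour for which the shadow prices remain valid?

10

Binding constraints: oven time, flour. The basis is B = [[5,5],[4,2]] with det -10.
Per unit increase in flour, x* moves by d = (0.5, -0.5).
The basis stays optimal until baguettes reaches 0; allowable increase = 10 kg.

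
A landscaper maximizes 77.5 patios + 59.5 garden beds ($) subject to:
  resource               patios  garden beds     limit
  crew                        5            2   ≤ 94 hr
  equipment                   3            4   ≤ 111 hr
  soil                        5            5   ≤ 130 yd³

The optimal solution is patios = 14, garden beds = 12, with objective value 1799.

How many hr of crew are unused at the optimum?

crew used = 5·14 + 2·12 = 94; slack = 94 − 94 = 0.

0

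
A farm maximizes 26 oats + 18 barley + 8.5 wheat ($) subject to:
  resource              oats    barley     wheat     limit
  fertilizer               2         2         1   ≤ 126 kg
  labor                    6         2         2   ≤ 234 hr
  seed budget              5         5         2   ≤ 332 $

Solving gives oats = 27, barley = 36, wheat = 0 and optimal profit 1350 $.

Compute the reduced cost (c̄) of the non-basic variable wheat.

-2.5

Check each constraint at x*: fertilizer 126/126 (tight); labor 234/234 (tight); seed budget 315/332 (slack 17).
By complementary slackness, y = 0 for the non-binding constraint.
From A_Bᵀ y = c: 2·y_fertilizer + 6·y_labor = 26; 2·y_fertilizer + 2·y_labor = 18.
This yields shadow prices y_fertilizer = 7, y_labor = 2.
Reduced cost of wheat: c₃ − yᵀa₃ = 8.5 − (7·1 + 2·2) = 8.5 − 11 = -2.5.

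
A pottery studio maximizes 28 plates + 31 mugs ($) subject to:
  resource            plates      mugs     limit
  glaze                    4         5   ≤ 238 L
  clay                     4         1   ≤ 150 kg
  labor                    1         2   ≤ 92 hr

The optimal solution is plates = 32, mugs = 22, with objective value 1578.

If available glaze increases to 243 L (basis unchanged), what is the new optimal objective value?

1608

Binding: glaze and clay. Non-binding: labor (16 unused).
Since labor is not tight, its dual is 0.
The binding rows give the dual system: 4·y_glaze + 4·y_clay = 28 and 5·y_glaze + 1·y_clay = 31.
Solving: y_glaze = 6, y_clay = 1.
Δz = y_glaze·Δb = 6 × (5) = 30, so new z* = 1578 + 30 = 1608.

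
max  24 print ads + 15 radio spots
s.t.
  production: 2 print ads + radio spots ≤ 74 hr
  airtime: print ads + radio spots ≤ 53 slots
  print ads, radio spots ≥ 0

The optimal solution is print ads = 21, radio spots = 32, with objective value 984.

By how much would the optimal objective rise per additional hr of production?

Both production and airtime are binding at x*.
Dual feasibility on the basic columns requires 2·y_production + 1·y_airtime = 24, 1·y_production + 1·y_airtime = 15.
This yields shadow prices y_production = 9, y_airtime = 6.
Shadow price of production = 9.

9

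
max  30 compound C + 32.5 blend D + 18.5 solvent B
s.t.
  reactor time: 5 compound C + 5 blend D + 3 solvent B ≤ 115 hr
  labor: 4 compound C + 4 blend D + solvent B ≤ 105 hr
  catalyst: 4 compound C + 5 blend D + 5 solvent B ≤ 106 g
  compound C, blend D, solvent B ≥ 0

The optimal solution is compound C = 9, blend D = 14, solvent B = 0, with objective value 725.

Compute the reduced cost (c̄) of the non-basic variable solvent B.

Binding: reactor time and catalyst. Non-binding: labor (13 unused).
Slack constraints have shadow price 0 (complementary slackness).
The binding rows give the dual system: 5·y_reactor time + 4·y_catalyst = 30 and 5·y_reactor time + 5·y_catalyst = 32.5.
This yields shadow prices y_reactor time = 4, y_catalyst = 2.5.
Reduced cost of solvent B: c₃ − yᵀa₃ = 18.5 − (4·3 + 2.5·5) = 18.5 − 24.5 = -6.

-6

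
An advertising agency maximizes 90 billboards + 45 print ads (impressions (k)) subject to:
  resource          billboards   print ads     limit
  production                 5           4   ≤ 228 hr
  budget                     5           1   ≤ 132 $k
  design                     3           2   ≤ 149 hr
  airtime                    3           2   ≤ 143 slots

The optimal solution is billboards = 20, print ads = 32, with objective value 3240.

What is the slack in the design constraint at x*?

25

design used = 3·20 + 2·32 = 124; slack = 149 − 124 = 25.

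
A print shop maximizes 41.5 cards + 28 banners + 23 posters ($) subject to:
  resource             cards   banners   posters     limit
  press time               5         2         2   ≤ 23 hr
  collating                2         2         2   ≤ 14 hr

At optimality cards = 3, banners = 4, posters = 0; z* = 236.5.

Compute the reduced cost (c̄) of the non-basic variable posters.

-5

At the optimum: press time uses 23 of 23 (binding); collating uses 14 of 14 (binding).
Dual feasibility on the basic columns requires 5·y_press time + 2·y_collating = 41.5, 2·y_press time + 2·y_collating = 28.
→ y_press time = 4.5 and y_collating = 9.5.
Reduced cost of posters: c₃ − yᵀa₃ = 23 − (4.5·2 + 9.5·2) = 23 − 28 = -5.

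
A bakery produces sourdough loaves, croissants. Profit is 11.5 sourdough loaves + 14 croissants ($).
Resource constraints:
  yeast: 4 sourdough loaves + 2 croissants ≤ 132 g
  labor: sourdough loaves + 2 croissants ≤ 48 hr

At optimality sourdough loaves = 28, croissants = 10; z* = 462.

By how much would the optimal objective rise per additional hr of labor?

5.5

Both yeast and labor are binding at x*.
Dual feasibility on the basic columns requires 4·y_yeast + 1·y_labor = 11.5, 2·y_yeast + 2·y_labor = 14.
→ y_yeast = 1.5 and y_labor = 5.5.
Shadow price of labor = 5.5.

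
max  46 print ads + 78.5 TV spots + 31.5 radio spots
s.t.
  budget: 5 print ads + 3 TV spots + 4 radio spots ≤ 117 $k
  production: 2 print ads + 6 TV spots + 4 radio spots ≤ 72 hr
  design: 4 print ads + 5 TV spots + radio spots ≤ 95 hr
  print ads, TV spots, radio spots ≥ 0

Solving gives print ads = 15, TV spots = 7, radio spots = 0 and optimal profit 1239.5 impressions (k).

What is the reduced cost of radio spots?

Binding: production and design. Non-binding: budget (21 unused).
Since budget is not tight, its dual is 0.
Dual feasibility on the basic columns requires 2·y_production + 4·y_design = 46, 6·y_production + 5·y_design = 78.5.
→ y_production = 6 and y_design = 8.5.
Reduced cost of radio spots: c₃ − yᵀa₃ = 31.5 − (6·4 + 8.5·1) = 31.5 − 32.5 = -1.

-1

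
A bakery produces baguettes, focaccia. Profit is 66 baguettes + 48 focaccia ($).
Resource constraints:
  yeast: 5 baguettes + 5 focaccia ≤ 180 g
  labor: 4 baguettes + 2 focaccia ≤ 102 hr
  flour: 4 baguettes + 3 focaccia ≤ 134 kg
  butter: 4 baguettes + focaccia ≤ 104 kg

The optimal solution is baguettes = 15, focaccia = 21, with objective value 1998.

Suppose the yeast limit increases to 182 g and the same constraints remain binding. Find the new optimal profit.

2010

At the optimum: yeast uses 180 of 180 (binding); labor uses 102 of 102 (binding); flour uses 123 of 134 (slack = 11); butter uses 81 of 104 (slack = 23).
Since flour, butter are not tight, their duals are 0.
From A_Bᵀ y = c: 5·y_yeast + 4·y_labor = 66; 5·y_yeast + 2·y_labor = 48.
→ y_yeast = 6 and y_labor = 9.
Δz = y_yeast·Δb = 6 × (2) = 12, so new z* = 1998 + 12 = 2010.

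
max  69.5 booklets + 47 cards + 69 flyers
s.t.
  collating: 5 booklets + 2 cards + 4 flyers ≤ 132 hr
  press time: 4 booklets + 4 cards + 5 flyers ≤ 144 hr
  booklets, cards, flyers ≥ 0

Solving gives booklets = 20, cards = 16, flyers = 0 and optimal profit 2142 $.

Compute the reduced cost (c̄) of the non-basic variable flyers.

-1

Both collating and press time are binding at x*.
The binding rows give the dual system: 5·y_collating + 4·y_press time = 69.5 and 2·y_collating + 4·y_press time = 47.
This yields shadow prices y_collating = 7.5, y_press time = 8.
Reduced cost of flyers: c₃ − yᵀa₃ = 69 − (7.5·4 + 8·5) = 69 − 70 = -1.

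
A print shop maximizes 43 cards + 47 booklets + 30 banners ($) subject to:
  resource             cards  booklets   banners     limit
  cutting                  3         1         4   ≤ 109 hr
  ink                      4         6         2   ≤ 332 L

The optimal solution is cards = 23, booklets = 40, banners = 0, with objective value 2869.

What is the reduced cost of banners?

-4

At the optimum: cutting uses 109 of 109 (binding); ink uses 332 of 332 (binding).
The binding rows give the dual system: 3·y_cutting + 4·y_ink = 43 and 1·y_cutting + 6·y_ink = 47.
→ y_cutting = 5 and y_ink = 7.
Reduced cost of banners: c₃ − yᵀa₃ = 30 − (5·4 + 7·2) = 30 − 34 = -4.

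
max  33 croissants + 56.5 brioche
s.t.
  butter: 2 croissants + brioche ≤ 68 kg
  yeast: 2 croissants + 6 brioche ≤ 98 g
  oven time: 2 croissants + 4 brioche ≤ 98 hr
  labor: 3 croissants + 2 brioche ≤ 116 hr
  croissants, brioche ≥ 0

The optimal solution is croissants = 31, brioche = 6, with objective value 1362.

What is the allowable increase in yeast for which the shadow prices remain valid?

Binding constraints: butter, yeast. The basis is B = [[2,1],[2,6]] with det 10.
Per unit increase in yeast, x* moves by d = (-0.1, 0.2).
The basis stays optimal until oven time becomes binding; allowable increase = 20 g.

20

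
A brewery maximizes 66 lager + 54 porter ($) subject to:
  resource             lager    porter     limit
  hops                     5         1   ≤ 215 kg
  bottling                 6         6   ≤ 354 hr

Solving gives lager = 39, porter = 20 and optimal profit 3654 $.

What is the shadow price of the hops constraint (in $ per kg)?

At the optimum: hops uses 215 of 215 (binding); bottling uses 354 of 354 (binding).
From A_Bᵀ y = c: 5·y_hops + 6·y_bottling = 66; 1·y_hops + 6·y_bottling = 54.
Solving: y_hops = 3, y_bottling = 8.5.
Shadow price of hops = 3.

3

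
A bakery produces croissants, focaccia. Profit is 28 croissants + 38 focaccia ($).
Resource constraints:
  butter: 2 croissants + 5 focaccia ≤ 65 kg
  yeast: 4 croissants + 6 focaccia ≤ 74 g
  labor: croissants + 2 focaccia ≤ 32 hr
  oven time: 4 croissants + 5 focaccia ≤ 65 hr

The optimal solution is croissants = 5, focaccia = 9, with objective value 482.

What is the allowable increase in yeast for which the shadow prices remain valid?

4

Binding constraints: yeast, oven time. The basis is B = [[4,6],[4,5]] with det -4.
Per unit increase in yeast, x* moves by d = (-1.25, 1).
The basis stays optimal until croissants reaches 0; allowable increase = 4 g.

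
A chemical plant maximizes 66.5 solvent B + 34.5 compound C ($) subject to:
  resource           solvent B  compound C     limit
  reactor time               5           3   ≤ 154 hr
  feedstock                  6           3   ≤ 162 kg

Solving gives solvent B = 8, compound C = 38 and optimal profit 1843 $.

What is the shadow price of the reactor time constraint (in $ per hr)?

2.5

At the optimum: reactor time uses 154 of 154 (binding); feedstock uses 162 of 162 (binding).
From A_Bᵀ y = c: 5·y_reactor time + 6·y_feedstock = 66.5; 3·y_reactor time + 3·y_feedstock = 34.5.
This yields shadow prices y_reactor time = 2.5, y_feedstock = 9.
Shadow price of reactor time = 2.5.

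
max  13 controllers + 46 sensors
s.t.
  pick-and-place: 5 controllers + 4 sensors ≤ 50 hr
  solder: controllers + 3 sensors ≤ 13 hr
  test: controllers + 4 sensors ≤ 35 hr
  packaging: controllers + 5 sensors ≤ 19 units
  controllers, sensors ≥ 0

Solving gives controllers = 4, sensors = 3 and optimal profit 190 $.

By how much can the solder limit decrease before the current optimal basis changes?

Binding constraints: solder, packaging. The basis is B = [[1,3],[1,5]] with det 2.
Per unit decrease in solder, x* moves by d = (-2.5, 0.5).
The basis stays optimal until controllers reaches 0; allowable decrease = 1.6 hr.

1.6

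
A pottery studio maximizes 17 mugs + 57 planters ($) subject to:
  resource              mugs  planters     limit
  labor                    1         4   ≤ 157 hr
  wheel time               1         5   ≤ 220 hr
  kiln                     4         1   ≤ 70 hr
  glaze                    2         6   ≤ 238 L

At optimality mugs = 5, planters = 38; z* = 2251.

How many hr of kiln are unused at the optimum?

kiln used = 4·5 + 1·38 = 58; slack = 70 − 58 = 12.

12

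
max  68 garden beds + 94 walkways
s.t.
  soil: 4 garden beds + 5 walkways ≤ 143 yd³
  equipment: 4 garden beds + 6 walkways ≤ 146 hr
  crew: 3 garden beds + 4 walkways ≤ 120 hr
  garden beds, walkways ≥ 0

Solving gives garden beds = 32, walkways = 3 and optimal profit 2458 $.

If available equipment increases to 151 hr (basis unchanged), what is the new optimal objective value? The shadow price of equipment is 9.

2503

Δb = 5, so new z* = 2458 + (9)·(5) = 2458 + 45 = 2503.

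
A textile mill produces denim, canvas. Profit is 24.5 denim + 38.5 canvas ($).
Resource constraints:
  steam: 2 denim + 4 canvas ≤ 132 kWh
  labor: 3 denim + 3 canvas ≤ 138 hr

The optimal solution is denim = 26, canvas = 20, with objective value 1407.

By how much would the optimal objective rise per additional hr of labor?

3.5

Both steam and labor are binding at x*.
The binding rows give the dual system: 2·y_steam + 3·y_labor = 24.5 and 4·y_steam + 3·y_labor = 38.5.
Solving: y_steam = 7, y_labor = 3.5.
Shadow price of labor = 3.5.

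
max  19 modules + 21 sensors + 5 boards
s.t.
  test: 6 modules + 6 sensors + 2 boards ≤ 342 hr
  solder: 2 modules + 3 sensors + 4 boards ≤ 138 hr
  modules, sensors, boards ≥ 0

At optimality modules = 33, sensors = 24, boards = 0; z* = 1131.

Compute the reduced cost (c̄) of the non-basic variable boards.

-8

Check each constraint at x*: test 342/342 (tight); solder 138/138 (tight).
The binding rows give the dual system: 6·y_test + 2·y_solder = 19 and 6·y_test + 3·y_solder = 21.
This yields shadow prices y_test = 2.5, y_solder = 2.
Reduced cost of boards: c₃ − yᵀa₃ = 5 − (2.5·2 + 2·4) = 5 − 13 = -8.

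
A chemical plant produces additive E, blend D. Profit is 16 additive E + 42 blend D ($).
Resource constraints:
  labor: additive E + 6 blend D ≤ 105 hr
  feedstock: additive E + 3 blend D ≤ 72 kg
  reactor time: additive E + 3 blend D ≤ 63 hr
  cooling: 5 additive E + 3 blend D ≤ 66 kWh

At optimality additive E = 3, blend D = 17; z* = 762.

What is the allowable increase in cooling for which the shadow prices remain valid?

81

Binding constraints: labor, cooling. The basis is B = [[1,6],[5,3]] with det -27.
Per unit increase in cooling, x* moves by d = (0.2222, -0.037).
The basis stays optimal until reactor time becomes binding; allowable increase = 81 kWh.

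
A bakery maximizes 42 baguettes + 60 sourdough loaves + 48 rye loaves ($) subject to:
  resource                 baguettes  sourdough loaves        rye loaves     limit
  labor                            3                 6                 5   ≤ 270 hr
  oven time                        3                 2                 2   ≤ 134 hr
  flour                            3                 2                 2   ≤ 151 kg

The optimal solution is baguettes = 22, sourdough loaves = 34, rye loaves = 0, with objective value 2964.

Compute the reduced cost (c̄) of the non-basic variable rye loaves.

-4

At the optimum: labor uses 270 of 270 (binding); oven time uses 134 of 134 (binding); flour uses 134 of 151 (slack = 17).
By complementary slackness, y = 0 for the non-binding constraint.
Dual feasibility on the basic columns requires 3·y_labor + 3·y_oven time = 42, 6·y_labor + 2·y_oven time = 60.
→ y_labor = 8 and y_oven time = 6.
Reduced cost of rye loaves: c₃ − yᵀa₃ = 48 − (8·5 + 6·2) = 48 − 52 = -4.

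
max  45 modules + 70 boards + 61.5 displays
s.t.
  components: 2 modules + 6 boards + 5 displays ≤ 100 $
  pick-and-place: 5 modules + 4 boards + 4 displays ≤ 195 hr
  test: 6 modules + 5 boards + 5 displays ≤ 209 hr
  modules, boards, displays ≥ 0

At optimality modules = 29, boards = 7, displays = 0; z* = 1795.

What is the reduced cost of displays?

At the optimum: components uses 100 of 100 (binding); pick-and-place uses 173 of 195 (slack = 22); test uses 209 of 209 (binding).
Slack constraints have shadow price 0 (complementary slackness).
From A_Bᵀ y = c: 2·y_components + 6·y_test = 45; 6·y_components + 5·y_test = 70.
This yields shadow prices y_components = 7.5, y_test = 5.
Reduced cost of displays: c₃ − yᵀa₃ = 61.5 − (7.5·5 + 5·5) = 61.5 − 62.5 = -1.

-1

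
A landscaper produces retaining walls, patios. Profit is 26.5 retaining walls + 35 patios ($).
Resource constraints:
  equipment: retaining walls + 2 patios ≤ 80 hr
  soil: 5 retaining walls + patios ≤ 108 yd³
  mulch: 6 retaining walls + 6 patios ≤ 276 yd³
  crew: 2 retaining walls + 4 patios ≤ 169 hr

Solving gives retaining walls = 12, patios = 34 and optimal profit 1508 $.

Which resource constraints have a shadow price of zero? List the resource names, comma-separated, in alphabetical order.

crew, soil

equipment: 80/80 (binding)
soil: 94/108 (slack 14)
mulch: 276/276 (binding)
crew: 160/169 (slack 9)
By complementary slackness, a constraint with positive slack has shadow price 0 → crew, soil.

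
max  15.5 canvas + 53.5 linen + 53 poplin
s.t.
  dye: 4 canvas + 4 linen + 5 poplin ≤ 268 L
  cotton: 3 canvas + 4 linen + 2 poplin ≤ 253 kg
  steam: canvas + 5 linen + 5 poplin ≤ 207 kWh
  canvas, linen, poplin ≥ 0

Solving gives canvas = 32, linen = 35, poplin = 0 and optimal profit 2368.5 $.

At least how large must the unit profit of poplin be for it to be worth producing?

Binding: dye and steam. Non-binding: cotton (17 unused).
Since cotton is not tight, its dual is 0.
The binding rows give the dual system: 4·y_dye + 1·y_steam = 15.5 and 4·y_dye + 5·y_steam = 53.5.
Solving: y_dye = 1.5, y_steam = 9.5.
poplin enters the basis when its profit ≥ yᵀa₃ = 1.5·5 + 9.5·5 = 55.

55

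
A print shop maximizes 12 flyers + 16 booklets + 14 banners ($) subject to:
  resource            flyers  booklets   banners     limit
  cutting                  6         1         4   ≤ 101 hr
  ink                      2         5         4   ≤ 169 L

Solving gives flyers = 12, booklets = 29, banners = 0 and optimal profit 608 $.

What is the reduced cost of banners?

Both cutting and ink are binding at x*.
The binding rows give the dual system: 6·y_cutting + 2·y_ink = 12 and 1·y_cutting + 5·y_ink = 16.
Solving: y_cutting = 1, y_ink = 3.
Reduced cost of banners: c₃ − yᵀa₃ = 14 − (1·4 + 3·4) = 14 − 16 = -2.

-2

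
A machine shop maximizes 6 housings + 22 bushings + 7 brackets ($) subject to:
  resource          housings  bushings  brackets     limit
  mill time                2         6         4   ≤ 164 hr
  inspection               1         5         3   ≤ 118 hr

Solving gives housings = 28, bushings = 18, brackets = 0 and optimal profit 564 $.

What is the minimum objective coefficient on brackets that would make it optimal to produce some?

14

Check each constraint at x*: mill time 164/164 (tight); inspection 118/118 (tight).
The binding rows give the dual system: 2·y_mill time + 1·y_inspection = 6 and 6·y_mill time + 5·y_inspection = 22.
Solving: y_mill time = 2, y_inspection = 2.
brackets enters the basis when its profit ≥ yᵀa₃ = 2·4 + 2·3 = 14.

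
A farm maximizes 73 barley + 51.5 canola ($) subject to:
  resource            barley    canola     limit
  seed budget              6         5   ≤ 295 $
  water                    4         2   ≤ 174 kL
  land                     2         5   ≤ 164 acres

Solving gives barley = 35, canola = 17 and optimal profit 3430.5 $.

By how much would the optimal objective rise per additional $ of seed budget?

7.5

At the optimum: seed budget uses 295 of 295 (binding); water uses 174 of 174 (binding); land uses 155 of 164 (slack = 9).
Since land is not tight, its dual is 0.
The binding rows give the dual system: 6·y_seed budget + 4·y_water = 73 and 5·y_seed budget + 2·y_water = 51.5.
→ y_seed budget = 7.5 and y_water = 7.
Shadow price of seed budget = 7.5.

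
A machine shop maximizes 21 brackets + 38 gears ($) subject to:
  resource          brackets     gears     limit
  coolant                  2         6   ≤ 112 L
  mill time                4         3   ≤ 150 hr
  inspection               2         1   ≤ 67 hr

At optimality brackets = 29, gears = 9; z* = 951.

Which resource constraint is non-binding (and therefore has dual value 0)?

mill time

coolant: 112/112 (binding)
mill time: 143/150 (slack 7)
inspection: 67/67 (binding)
By complementary slackness, a constraint with positive slack has shadow price 0 → mill time.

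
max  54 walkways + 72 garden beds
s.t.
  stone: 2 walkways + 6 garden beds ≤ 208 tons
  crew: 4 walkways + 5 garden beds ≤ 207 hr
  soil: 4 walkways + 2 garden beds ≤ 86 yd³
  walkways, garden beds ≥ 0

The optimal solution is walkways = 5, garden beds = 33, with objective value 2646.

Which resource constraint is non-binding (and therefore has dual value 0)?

crew

stone: 208/208 (binding)
crew: 185/207 (slack 22)
soil: 86/86 (binding)
By complementary slackness, a constraint with positive slack has shadow price 0 → crew.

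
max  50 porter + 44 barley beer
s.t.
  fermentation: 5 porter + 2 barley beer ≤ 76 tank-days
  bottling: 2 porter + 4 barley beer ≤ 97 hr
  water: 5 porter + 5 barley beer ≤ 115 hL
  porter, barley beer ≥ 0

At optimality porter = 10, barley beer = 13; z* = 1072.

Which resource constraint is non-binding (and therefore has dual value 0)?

fermentation: 76/76 (binding)
bottling: 72/97 (slack 25)
water: 115/115 (binding)
By complementary slackness, a constraint with positive slack has shadow price 0 → bottling.

bottling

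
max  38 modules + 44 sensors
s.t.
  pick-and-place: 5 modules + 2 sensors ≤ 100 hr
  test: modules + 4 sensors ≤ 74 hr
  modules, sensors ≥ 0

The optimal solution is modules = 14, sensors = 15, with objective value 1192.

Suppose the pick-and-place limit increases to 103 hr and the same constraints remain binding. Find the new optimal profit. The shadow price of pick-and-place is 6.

Δb = 3, so new z* = 1192 + (6)·(3) = 1192 + 18 = 1210.

1210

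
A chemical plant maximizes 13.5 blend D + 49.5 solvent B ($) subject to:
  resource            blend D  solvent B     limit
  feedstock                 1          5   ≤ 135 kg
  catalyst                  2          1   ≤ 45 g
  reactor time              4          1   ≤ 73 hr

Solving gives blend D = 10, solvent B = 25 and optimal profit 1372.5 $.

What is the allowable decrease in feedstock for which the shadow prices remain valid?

36

Binding constraints: feedstock, catalyst. The basis is B = [[1,5],[2,1]] with det -9.
Per unit decrease in feedstock, x* moves by d = (0.1111, -0.2222).
The basis stays optimal until reactor time becomes binding; allowable decrease = 36 kg.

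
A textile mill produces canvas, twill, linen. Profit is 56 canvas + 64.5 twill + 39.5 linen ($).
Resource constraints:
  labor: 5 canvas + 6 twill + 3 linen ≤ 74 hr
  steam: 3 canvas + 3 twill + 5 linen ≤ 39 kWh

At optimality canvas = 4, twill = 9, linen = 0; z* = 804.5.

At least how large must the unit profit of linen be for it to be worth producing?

At the optimum: labor uses 74 of 74 (binding); steam uses 39 of 39 (binding).
Dual feasibility on the basic columns requires 5·y_labor + 3·y_steam = 56, 6·y_labor + 3·y_steam = 64.5.
Solving: y_labor = 8.5, y_steam = 4.5.
linen enters the basis when its profit ≥ yᵀa₃ = 8.5·3 + 4.5·5 = 48.

48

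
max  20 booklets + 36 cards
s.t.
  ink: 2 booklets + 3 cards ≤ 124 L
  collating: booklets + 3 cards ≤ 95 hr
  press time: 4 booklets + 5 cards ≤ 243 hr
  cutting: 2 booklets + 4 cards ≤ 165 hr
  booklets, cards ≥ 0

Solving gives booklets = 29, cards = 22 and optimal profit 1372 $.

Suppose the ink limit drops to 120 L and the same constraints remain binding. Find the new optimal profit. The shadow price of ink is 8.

Δb = -4, so new z* = 1372 + (8)·(-4) = 1372 − 32 = 1340.

1340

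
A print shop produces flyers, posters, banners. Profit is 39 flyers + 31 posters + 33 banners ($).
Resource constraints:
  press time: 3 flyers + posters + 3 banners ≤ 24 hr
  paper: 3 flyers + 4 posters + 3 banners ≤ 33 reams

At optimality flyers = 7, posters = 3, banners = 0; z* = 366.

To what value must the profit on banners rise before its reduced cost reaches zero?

At the optimum: press time uses 24 of 24 (binding); paper uses 33 of 33 (binding).
From A_Bᵀ y = c: 3·y_press time + 3·y_paper = 39; 1·y_press time + 4·y_paper = 31.
This yields shadow prices y_press time = 7, y_paper = 6.
banners enters the basis when its profit ≥ yᵀa₃ = 7·3 + 6·3 = 39.

39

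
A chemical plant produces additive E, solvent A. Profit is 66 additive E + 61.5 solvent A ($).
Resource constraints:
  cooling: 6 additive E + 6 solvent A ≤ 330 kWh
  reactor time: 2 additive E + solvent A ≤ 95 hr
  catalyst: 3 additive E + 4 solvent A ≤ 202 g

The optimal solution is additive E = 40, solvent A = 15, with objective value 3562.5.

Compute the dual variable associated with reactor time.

Check each constraint at x*: cooling 330/330 (tight); reactor time 95/95 (tight); catalyst 180/202 (slack 22).
Since catalyst is not tight, its dual is 0.
Dual feasibility on the basic columns requires 6·y_cooling + 2·y_reactor time = 66, 6·y_cooling + 1·y_reactor time = 61.5.
→ y_cooling = 9.5 and y_reactor time = 4.5.
Shadow price of reactor time = 4.5.

4.5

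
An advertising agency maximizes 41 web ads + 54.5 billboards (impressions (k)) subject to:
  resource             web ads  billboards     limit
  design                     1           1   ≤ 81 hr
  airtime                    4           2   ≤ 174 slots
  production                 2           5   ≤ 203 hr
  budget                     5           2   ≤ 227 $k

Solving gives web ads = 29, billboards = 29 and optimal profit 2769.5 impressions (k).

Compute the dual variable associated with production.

At the optimum: design uses 58 of 81 (slack = 23); airtime uses 174 of 174 (binding); production uses 203 of 203 (binding); budget uses 203 of 227 (slack = 24).
Slack constraints have shadow price 0 (complementary slackness).
The binding rows give the dual system: 4·y_airtime + 2·y_production = 41 and 2·y_airtime + 5·y_production = 54.5.
Solving: y_airtime = 6, y_production = 8.5.
Shadow price of production = 8.5.

8.5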